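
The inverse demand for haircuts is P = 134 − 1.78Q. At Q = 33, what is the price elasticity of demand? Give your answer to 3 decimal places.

-1.281

At Q = 33, P = 134 − 1.78(33) = 75.26.
dP/dQ = −1.78, so dQ/dP = 1/(−1.78) = -0.562.
ε = (dQ/dP)(P/Q) = (-0.562)(75.26/33).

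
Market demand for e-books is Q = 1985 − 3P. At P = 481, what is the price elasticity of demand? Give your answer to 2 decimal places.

At P = 481, Q = 542.
dQ/dP = −3.
ε = (dQ/dP)(P/Q) = (-3)(481/542).

-2.66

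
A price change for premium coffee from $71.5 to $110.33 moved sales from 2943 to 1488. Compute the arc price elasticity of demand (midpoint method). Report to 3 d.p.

ΔQ = 1488 − 2943 = -1455; ΔP = 110.33 − 71.5 = 38.83.
Midpoints: P̄ = 90.91, Q̄ = 2215.5.
ε = (ΔQ/ΔP)(P̄/Q̄) = (-1455/38.83)(90.91/2215.5).

-1.538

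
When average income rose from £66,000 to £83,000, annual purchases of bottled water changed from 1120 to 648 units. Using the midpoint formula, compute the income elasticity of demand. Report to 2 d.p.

-2.34

ΔQ = -472, ΔI = 17000. Midpoints: Ī = 74,500, Q̄ = 884.0.
ε_I = (ΔQ/ΔI)(Ī/Q̄) = (-472/17000)(74500/884.0).
ε_I < 0, so the good is inferior.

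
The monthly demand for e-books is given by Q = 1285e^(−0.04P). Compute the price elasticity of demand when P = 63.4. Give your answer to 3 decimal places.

-2.536

At P = 63.4, Q = 101.750.
dQ/dP = −0.04·1285e^(−0.04P) = −0.04Q = -4.070.
ε = (dQ/dP)(P/Q) = (-4.070)(63.4/101.750).
|ε| > 1, so demand is elastic at this price.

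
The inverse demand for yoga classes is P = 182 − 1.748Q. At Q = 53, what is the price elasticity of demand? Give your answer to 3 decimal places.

At Q = 53, P = 182 − 1.748(53) = 89.36.
dP/dQ = −1.748, so dQ/dP = 1/(−1.748) = -0.572.
ε = (dQ/dP)(P/Q) = (-0.572)(89.36/53).

-0.965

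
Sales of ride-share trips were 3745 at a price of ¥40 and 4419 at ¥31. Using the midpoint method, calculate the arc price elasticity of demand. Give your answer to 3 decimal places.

ΔQ = 4419 − 3745 = 674; ΔP = 31 − 40 = -9.
Midpoints: P̄ = 35.50, Q̄ = 4082.0.
ε = (ΔQ/ΔP)(P̄/Q̄) = (674/-9)(35.50/4082.0).

-0.651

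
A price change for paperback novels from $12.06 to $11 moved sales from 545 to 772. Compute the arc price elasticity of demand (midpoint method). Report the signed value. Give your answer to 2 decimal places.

ΔQ = 772 − 545 = 227; ΔP = 11 − 12.06 = -1.06.
Midpoints: P̄ = 11.53, Q̄ = 658.5.
ε = (ΔQ/ΔP)(P̄/Q̄) = (227/-1.06)(11.53/658.5).

-3.75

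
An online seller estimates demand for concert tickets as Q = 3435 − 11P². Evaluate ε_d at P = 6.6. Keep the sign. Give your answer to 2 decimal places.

At P = 6.6, Q = 2955.840.
dQ/dP = −22P = -145.200.
ε = (dQ/dP)(P/Q) = (-145.200)(6.6/2955.840).

-0.32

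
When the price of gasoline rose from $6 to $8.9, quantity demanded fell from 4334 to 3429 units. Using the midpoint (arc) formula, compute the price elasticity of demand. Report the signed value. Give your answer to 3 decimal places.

-0.599

ΔQ = 3429 − 4334 = -905; ΔP = 8.9 − 6 = 2.9.
Midpoints: P̄ = 7.45, Q̄ = 3881.5.
ε = (ΔQ/ΔP)(P̄/Q̄) = (-905/2.9)(7.45/3881.5).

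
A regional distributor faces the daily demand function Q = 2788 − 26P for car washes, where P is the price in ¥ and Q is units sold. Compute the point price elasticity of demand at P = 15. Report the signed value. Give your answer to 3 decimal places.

At P = 15, Q = 2398.
dQ/dP = −26.
ε = (dQ/dP)(P/Q) = (-26)(15/2398).
|ε| < 1, so demand is inelastic at this price.

-0.163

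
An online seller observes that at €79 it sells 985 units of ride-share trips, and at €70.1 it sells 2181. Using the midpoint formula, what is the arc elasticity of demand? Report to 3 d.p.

ΔQ = 2181 − 985 = 1196; ΔP = 70.1 − 79 = -8.9.
Midpoints: P̄ = 74.55, Q̄ = 1583.0.
ε = (ΔQ/ΔP)(P̄/Q̄) = (1196/-8.9)(74.55/1583.0).

-6.329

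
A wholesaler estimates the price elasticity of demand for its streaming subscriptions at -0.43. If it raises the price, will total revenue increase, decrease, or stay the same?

increase

|ε| = 0.43 < 1, so demand is inelastic. A price rise therefore raises total revenue.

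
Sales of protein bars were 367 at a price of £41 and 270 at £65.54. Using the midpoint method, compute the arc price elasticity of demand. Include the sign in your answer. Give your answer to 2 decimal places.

ΔQ = 270 − 367 = -97; ΔP = 65.54 − 41 = 24.54.
Midpoints: P̄ = 53.27, Q̄ = 318.5.
ε = (ΔQ/ΔP)(P̄/Q̄) = (-97/24.54)(53.27/318.5).

-0.66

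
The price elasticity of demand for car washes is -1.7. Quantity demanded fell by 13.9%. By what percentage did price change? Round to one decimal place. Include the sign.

8.2%

%ΔP ≈ %ΔQ / ε = (-13.9%)/(-1.7) = 8.18%.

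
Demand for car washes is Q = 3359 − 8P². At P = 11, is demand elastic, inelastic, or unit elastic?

inelastic

Q = 2391, dQ/dP = -176.
ε = (dQ/dP)(P/Q) ≈ -0.810.
|ε| = 0.81 < 1.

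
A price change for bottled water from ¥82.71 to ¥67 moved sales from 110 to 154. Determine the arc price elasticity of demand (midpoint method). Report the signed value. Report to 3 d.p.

ΔQ = 154 − 110 = 44; ΔP = 67 − 82.71 = -15.71.
Midpoints: P̄ = 74.85, Q̄ = 132.0.
ε = (ΔQ/ΔP)(P̄/Q̄) = (44/-15.71)(74.85/132.0).

-1.588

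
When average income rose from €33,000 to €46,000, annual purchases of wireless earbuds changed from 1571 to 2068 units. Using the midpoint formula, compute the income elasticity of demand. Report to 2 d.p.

0.83

ΔQ = 497, ΔI = 13000. Midpoints: Ī = 39,500, Q̄ = 1819.5.
ε_I = (ΔQ/ΔI)(Ī/Q̄) = (497/13000)(39500/1819.5).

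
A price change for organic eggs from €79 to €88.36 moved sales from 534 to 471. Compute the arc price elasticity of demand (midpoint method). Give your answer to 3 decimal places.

-1.121

ΔQ = 471 − 534 = -63; ΔP = 88.36 − 79 = 9.36.
Midpoints: P̄ = 83.68, Q̄ = 502.5.
ε = (ΔQ/ΔP)(P̄/Q̄) = (-63/9.36)(83.68/502.5).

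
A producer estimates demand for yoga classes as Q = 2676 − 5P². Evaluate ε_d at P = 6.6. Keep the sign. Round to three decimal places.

-0.177

At P = 6.6, Q = 2458.200.
dQ/dP = −10P = -66.
ε = (dQ/dP)(P/Q) = (-66)(6.6/2458.200).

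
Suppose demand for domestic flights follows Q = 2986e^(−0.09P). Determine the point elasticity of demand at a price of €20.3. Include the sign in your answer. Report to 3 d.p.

-1.827

At P = 20.3, Q = 480.434.
dQ/dP = −0.09·2986e^(−0.09P) = −0.09Q = -43.239.
ε = (dQ/dP)(P/Q) = (-43.239)(20.3/480.434).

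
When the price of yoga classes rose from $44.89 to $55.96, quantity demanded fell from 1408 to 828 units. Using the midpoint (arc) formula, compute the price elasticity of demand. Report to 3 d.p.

ΔQ = 828 − 1408 = -580; ΔP = 55.96 − 44.89 = 11.07.
Midpoints: P̄ = 50.42, Q̄ = 1118.0.
ε = (ΔQ/ΔP)(P̄/Q̄) = (-580/11.07)(50.42/1118.0).

-2.363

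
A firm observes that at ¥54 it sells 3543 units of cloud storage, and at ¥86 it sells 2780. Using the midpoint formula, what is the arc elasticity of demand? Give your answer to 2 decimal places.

-0.53

ΔQ = 2780 − 3543 = -763; ΔP = 86 − 54 = 32.
Midpoints: P̄ = 70.00, Q̄ = 3161.5.
ε = (ΔQ/ΔP)(P̄/Q̄) = (-763/32)(70.00/3161.5).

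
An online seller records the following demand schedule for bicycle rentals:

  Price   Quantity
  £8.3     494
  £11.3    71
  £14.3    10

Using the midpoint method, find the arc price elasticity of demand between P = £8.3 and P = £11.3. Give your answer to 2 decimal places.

-4.89

At P = 8.3, Q = 494; at P = 11.3, Q = 71.
ΔQ = -423, ΔP = 3.0. Midpoints: P̄ = 9.80, Q̄ = 282.5.
ε = (ΔQ/ΔP)(P̄/Q̄) = (-423/3.0)(9.80/282.5).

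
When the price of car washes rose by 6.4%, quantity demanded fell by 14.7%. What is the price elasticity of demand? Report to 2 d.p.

ε = %ΔQ / %ΔP = (-14.7)/(6.4) = -2.297.

-2.30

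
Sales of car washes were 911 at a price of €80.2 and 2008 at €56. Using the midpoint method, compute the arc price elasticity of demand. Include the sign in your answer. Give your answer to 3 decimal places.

ΔQ = 2008 − 911 = 1097; ΔP = 56 − 80.2 = -24.2.
Midpoints: P̄ = 68.10, Q̄ = 1459.5.
ε = (ΔQ/ΔP)(P̄/Q̄) = (1097/-24.2)(68.10/1459.5).

-2.115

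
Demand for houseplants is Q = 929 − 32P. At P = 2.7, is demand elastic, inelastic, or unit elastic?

inelastic

Q = 842.600, dQ/dP = -32.
ε = (dQ/dP)(P/Q) ≈ -0.103.
|ε| = 0.10 < 1.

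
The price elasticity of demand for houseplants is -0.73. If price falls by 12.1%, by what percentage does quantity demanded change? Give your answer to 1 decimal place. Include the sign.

%ΔQ ≈ ε × %ΔP = (-0.73)(-12.1%) = 8.83%.

8.8%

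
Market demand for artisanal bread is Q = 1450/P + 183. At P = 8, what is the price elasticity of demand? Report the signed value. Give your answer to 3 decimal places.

At P = 8, Q = 364.250.
dQ/dP = −1450/P² = -22.656.
ε = (dQ/dP)(P/Q) = (-22.656)(8/364.250).

-0.498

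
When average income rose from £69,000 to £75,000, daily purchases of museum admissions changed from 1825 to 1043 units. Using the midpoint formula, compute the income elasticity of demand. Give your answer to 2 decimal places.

-6.54

ΔQ = -782, ΔI = 6000. Midpoints: Ī = 72,000, Q̄ = 1434.0.
ε_I = (ΔQ/ΔI)(Ī/Q̄) = (-782/6000)(72000/1434.0).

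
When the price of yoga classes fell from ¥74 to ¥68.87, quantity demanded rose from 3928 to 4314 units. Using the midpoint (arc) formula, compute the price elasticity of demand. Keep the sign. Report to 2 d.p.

-1.30

ΔQ = 4314 − 3928 = 386; ΔP = 68.87 − 74 = -5.13.
Midpoints: P̄ = 71.44, Q̄ = 4121.0.
ε = (ΔQ/ΔP)(P̄/Q̄) = (386/-5.13)(71.44/4121.0).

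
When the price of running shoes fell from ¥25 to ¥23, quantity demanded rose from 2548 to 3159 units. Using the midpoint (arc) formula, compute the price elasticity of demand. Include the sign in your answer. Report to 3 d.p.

ΔQ = 3159 − 2548 = 611; ΔP = 23 − 25 = -2.
Midpoints: P̄ = 24.00, Q̄ = 2853.5.
ε = (ΔQ/ΔP)(P̄/Q̄) = (611/-2)(24.00/2853.5).

-2.569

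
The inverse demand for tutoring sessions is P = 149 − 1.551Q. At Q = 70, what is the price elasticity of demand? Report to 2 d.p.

-0.37

At Q = 70, P = 149 − 1.551(70) = 40.43.
dP/dQ = −1.551, so dQ/dP = 1/(−1.551) = -0.645.
ε = (dQ/dP)(P/Q) = (-0.645)(40.43/70).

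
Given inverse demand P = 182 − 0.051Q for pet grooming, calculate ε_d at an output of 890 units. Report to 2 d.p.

-3.01

At Q = 890, P = 182 − 0.051(890) = 136.61.
dP/dQ = −0.051, so dQ/dP = 1/(−0.051) = -19.608.
ε = (dQ/dP)(P/Q) = (-19.608)(136.61/890).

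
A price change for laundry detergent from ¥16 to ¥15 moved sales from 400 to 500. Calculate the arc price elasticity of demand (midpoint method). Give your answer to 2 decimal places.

-3.44

ΔQ = 500 − 400 = 100; ΔP = 15 − 16 = -1.
Midpoints: P̄ = 15.50, Q̄ = 450.0.
ε = (ΔQ/ΔP)(P̄/Q̄) = (100/-1)(15.50/450.0).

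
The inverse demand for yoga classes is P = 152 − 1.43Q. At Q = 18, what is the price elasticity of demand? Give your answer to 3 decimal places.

At Q = 18, P = 152 − 1.43(18) = 126.26.
dP/dQ = −1.43, so dQ/dP = 1/(−1.43) = -0.699.
ε = (dQ/dP)(P/Q) = (-0.699)(126.26/18).

-4.905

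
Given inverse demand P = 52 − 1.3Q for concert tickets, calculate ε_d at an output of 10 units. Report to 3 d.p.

-3.000

At Q = 10, P = 52 − 1.3(10) = 39.00.
dP/dQ = −1.3, so dQ/dP = 1/(−1.3) = -0.769.
ε = (dQ/dP)(P/Q) = (-0.769)(39.00/10).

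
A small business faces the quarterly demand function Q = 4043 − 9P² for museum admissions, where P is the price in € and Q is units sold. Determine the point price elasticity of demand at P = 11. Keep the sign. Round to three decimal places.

-0.737

At P = 11, Q = 2954.
dQ/dP = −18P = -198.
ε = (dQ/dP)(P/Q) = (-198)(11/2954).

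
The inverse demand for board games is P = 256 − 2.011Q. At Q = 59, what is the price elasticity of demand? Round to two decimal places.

At Q = 59, P = 256 − 2.011(59) = 137.35.
dP/dQ = −2.011, so dQ/dP = 1/(−2.011) = -0.497.
ε = (dQ/dP)(P/Q) = (-0.497)(137.35/59).

-1.16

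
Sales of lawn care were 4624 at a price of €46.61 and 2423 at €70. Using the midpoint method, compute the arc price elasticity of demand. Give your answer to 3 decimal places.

ΔQ = 2423 − 4624 = -2201; ΔP = 70 − 46.61 = 23.39.
Midpoints: P̄ = 58.30, Q̄ = 3523.5.
ε = (ΔQ/ΔP)(P̄/Q̄) = (-2201/23.39)(58.30/3523.5).

-1.557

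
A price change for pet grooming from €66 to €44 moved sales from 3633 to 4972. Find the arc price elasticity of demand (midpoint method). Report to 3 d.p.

-0.778

ΔQ = 4972 − 3633 = 1339; ΔP = 44 − 66 = -22.
Midpoints: P̄ = 55.00, Q̄ = 4302.5.
ε = (ΔQ/ΔP)(P̄/Q̄) = (1339/-22)(55.00/4302.5).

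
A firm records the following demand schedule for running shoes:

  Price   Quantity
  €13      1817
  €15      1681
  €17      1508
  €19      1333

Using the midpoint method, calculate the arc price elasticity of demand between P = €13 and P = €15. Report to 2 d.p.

At P = 13, Q = 1817; at P = 15, Q = 1681.
ΔQ = -136, ΔP = 2. Midpoints: P̄ = 14.00, Q̄ = 1749.0.
ε = (ΔQ/ΔP)(P̄/Q̄) = (-136/2)(14.00/1749.0).

-0.54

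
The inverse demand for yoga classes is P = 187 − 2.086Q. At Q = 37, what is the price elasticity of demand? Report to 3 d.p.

At Q = 37, P = 187 − 2.086(37) = 109.82.
dP/dQ = −2.086, so dQ/dP = 1/(−2.086) = -0.479.
ε = (dQ/dP)(P/Q) = (-0.479)(109.82/37).

-1.423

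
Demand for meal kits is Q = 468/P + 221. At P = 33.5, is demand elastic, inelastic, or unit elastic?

Q = 234.970, dQ/dP = -0.417.
ε = (dQ/dP)(P/Q) ≈ -0.059.
|ε| = 0.06 < 1.

inelastic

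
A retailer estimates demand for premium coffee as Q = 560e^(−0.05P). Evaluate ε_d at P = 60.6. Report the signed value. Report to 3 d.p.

-3.030

At P = 60.6, Q = 27.057.
dQ/dP = −0.05·560e^(−0.05P) = −0.05Q = -1.353.
ε = (dQ/dP)(P/Q) = (-1.353)(60.6/27.057).
|ε| > 1, so demand is elastic at this price.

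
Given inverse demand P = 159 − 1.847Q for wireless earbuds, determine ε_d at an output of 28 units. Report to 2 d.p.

-2.07

At Q = 28, P = 159 − 1.847(28) = 107.28.
dP/dQ = −1.847, so dQ/dP = 1/(−1.847) = -0.541.
ε = (dQ/dP)(P/Q) = (-0.541)(107.28/28).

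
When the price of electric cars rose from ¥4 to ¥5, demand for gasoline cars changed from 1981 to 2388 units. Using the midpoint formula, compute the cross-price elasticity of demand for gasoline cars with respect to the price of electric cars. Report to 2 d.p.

0.84

ΔQ_x = 2388 − 1981 = 407; ΔP_y = 5 − 4 = 1.
Midpoints: P̄_y = 4.50, Q̄_x = 2184.5.
ε_xy = (ΔQ_x/ΔP_y)(P̄_y/Q̄_x) = (407/1)(4.50/2184.5).
ε_xy > 0, so the goods are substitutes.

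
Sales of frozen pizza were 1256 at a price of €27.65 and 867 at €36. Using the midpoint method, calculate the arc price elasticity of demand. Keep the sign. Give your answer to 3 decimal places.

-1.397

ΔQ = 867 − 1256 = -389; ΔP = 36 − 27.65 = 8.35.
Midpoints: P̄ = 31.82, Q̄ = 1061.5.
ε = (ΔQ/ΔP)(P̄/Q̄) = (-389/8.35)(31.82/1061.5).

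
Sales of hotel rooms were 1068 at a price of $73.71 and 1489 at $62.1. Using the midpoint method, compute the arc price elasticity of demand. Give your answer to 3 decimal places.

ΔQ = 1489 − 1068 = 421; ΔP = 62.1 − 73.71 = -11.61.
Midpoints: P̄ = 67.91, Q̄ = 1278.5.
ε = (ΔQ/ΔP)(P̄/Q̄) = (421/-11.61)(67.91/1278.5).

-1.926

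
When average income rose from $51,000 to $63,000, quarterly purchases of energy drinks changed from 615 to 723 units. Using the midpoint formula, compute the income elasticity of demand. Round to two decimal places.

ΔQ = 108, ΔI = 12000. Midpoints: Ī = 57,000, Q̄ = 669.0.
ε_I = (ΔQ/ΔI)(Ī/Q̄) = (108/12000)(57000/669.0).

0.77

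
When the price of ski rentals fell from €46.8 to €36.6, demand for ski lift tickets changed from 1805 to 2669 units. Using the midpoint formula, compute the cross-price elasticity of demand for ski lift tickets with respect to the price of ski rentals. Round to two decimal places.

-1.58

ΔQ_x = 2669 − 1805 = 864; ΔP_y = 36.6 − 46.8 = -10.2.
Midpoints: P̄_y = 41.70, Q̄_x = 2237.0.
ε_xy = (ΔQ_x/ΔP_y)(P̄_y/Q̄_x) = (864/-10.2)(41.70/2237.0).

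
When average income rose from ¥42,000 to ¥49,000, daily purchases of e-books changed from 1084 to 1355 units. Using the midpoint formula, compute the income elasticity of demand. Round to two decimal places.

1.44

ΔQ = 271, ΔI = 7000. Midpoints: Ī = 45,500, Q̄ = 1219.5.
ε_I = (ΔQ/ΔI)(Ī/Q̄) = (271/7000)(45500/1219.5).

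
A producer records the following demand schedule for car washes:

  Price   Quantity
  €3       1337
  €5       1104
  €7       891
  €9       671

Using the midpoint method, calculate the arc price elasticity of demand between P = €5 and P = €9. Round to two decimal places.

At P = 5, Q = 1104; at P = 9, Q = 671.
ΔQ = -433, ΔP = 4. Midpoints: P̄ = 7.00, Q̄ = 887.5.
ε = (ΔQ/ΔP)(P̄/Q̄) = (-433/4)(7.00/887.5).

-0.85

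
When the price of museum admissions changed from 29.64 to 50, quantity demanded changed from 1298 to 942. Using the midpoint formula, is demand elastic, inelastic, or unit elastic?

Arc ε ≈ -0.622.
|ε| = 0.62 < 1.

inelastic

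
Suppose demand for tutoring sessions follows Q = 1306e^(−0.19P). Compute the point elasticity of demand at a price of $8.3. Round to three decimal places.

At P = 8.3, Q = 269.812.
dQ/dP = −0.19·1306e^(−0.19P) = −0.19Q = -51.264.
ε = (dQ/dP)(P/Q) = (-51.264)(8.3/269.812).

-1.577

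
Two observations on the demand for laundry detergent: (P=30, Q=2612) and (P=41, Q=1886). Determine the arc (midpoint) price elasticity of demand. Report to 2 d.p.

ΔQ = 1886 − 2612 = -726; ΔP = 41 − 30 = 11.
Midpoints: P̄ = 35.50, Q̄ = 2249.0.
ε = (ΔQ/ΔP)(P̄/Q̄) = (-726/11)(35.50/2249.0).

-1.04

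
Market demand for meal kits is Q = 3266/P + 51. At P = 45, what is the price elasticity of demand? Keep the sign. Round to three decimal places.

At P = 45, Q = 123.578.
dQ/dP = −3266/P² = -1.613.
ε = (dQ/dP)(P/Q) = (-1.613)(45/123.578).
|ε| < 1, so demand is inelastic at this price.

-0.587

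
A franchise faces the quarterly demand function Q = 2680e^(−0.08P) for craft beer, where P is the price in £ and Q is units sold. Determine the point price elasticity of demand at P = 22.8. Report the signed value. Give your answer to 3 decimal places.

At P = 22.8, Q = 432.496.
dQ/dP = −0.08·2680e^(−0.08P) = −0.08Q = -34.600.
ε = (dQ/dP)(P/Q) = (-34.600)(22.8/432.496).
|ε| > 1, so demand is elastic at this price.

-1.824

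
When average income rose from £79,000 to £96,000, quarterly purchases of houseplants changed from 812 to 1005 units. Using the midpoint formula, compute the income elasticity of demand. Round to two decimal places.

1.09

ΔQ = 193, ΔI = 17000. Midpoints: Ī = 87,500, Q̄ = 908.5.
ε_I = (ΔQ/ΔI)(Ī/Q̄) = (193/17000)(87500/908.5).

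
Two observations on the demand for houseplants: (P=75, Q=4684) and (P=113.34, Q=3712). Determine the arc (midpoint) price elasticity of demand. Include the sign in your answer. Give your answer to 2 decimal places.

-0.57

ΔQ = 3712 − 4684 = -972; ΔP = 113.34 − 75 = 38.34.
Midpoints: P̄ = 94.17, Q̄ = 4198.0.
ε = (ΔQ/ΔP)(P̄/Q̄) = (-972/38.34)(94.17/4198.0).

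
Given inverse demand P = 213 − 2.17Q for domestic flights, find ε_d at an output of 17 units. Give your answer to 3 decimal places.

At Q = 17, P = 213 − 2.17(17) = 176.11.
dP/dQ = −2.17, so dQ/dP = 1/(−2.17) = -0.461.
ε = (dQ/dP)(P/Q) = (-0.461)(176.11/17).

-4.774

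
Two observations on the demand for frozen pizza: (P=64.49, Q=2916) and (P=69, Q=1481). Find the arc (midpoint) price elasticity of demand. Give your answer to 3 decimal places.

-9.660

ΔQ = 1481 − 2916 = -1435; ΔP = 69 − 64.49 = 4.51.
Midpoints: P̄ = 66.75, Q̄ = 2198.5.
ε = (ΔQ/ΔP)(P̄/Q̄) = (-1435/4.51)(66.75/2198.5).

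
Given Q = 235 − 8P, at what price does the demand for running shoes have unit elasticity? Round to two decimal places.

For linear demand Q = a − bP, ε = −bP/(a − bP). |ε| = 1 when bP = a − bP, i.e. P = a/(2b).
P = 235/(2·8) = 235/16 = 14.6875.

14.69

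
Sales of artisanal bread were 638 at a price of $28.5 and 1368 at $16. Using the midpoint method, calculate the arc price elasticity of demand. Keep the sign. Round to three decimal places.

ΔQ = 1368 − 638 = 730; ΔP = 16 − 28.5 = -12.5.
Midpoints: P̄ = 22.25, Q̄ = 1003.0.
ε = (ΔQ/ΔP)(P̄/Q̄) = (730/-12.5)(22.25/1003.0).

-1.296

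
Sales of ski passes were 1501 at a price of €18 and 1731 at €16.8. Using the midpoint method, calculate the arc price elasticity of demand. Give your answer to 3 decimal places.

ΔQ = 1731 − 1501 = 230; ΔP = 16.8 − 18 = -1.2.
Midpoints: P̄ = 17.40, Q̄ = 1616.0.
ε = (ΔQ/ΔP)(P̄/Q̄) = (230/-1.2)(17.40/1616.0).

-2.064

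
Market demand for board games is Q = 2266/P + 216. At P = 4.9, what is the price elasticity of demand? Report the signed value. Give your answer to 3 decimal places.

At P = 4.9, Q = 678.449.
dQ/dP = −2266/P² = -94.377.
ε = (dQ/dP)(P/Q) = (-94.377)(4.9/678.449).

-0.682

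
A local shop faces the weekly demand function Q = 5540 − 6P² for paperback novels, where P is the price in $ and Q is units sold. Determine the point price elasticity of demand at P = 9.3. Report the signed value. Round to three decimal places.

-0.207

At P = 9.3, Q = 5021.060.
dQ/dP = −12P = -111.600.
ε = (dQ/dP)(P/Q) = (-111.600)(9.3/5021.060).
|ε| < 1, so demand is inelastic at this price.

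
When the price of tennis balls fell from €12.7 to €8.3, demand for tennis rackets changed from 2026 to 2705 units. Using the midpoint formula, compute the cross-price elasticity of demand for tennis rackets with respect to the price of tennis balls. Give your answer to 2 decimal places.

ΔQ_x = 2705 − 2026 = 679; ΔP_y = 8.3 − 12.7 = -4.4.
Midpoints: P̄_y = 10.50, Q̄_x = 2365.5.
ε_xy = (ΔQ_x/ΔP_y)(P̄_y/Q̄_x) = (679/-4.4)(10.50/2365.5).

-0.68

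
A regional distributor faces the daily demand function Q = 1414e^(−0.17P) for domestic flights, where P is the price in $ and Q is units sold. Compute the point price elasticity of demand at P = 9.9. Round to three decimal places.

-1.683

At P = 9.9, Q = 262.743.
dQ/dP = −0.17·1414e^(−0.17P) = −0.17Q = -44.666.
ε = (dQ/dP)(P/Q) = (-44.666)(9.9/262.743).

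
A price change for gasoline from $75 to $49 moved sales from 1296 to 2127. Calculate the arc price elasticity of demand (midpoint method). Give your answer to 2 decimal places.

ΔQ = 2127 − 1296 = 831; ΔP = 49 − 75 = -26.
Midpoints: P̄ = 62.00, Q̄ = 1711.5.
ε = (ΔQ/ΔP)(P̄/Q̄) = (831/-26)(62.00/1711.5).

-1.16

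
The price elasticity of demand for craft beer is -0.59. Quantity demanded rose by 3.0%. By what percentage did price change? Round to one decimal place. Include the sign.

-5.1%

%ΔP ≈ %ΔQ / ε = (3.0%)/(-0.59) = -5.08%.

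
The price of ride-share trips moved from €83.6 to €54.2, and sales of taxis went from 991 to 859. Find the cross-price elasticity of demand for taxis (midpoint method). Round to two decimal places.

0.33

ΔQ_x = 859 − 991 = -132; ΔP_y = 54.2 − 83.6 = -29.4.
Midpoints: P̄_y = 68.90, Q̄_x = 925.0.
ε_xy = (ΔQ_x/ΔP_y)(P̄_y/Q̄_x) = (-132/-29.4)(68.90/925.0).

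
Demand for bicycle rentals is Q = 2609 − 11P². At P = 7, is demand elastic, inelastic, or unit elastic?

inelastic

Q = 2070, dQ/dP = -154.
ε = (dQ/dP)(P/Q) ≈ -0.521.
|ε| = 0.52 < 1.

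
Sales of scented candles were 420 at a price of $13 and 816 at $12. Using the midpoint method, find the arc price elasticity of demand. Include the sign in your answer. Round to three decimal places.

ΔQ = 816 − 420 = 396; ΔP = 12 − 13 = -1.
Midpoints: P̄ = 12.50, Q̄ = 618.0.
ε = (ΔQ/ΔP)(P̄/Q̄) = (396/-1)(12.50/618.0).

-8.010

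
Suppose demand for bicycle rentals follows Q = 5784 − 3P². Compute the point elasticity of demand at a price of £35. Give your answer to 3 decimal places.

At P = 35, Q = 2109.
dQ/dP = −6P = -210.
ε = (dQ/dP)(P/Q) = (-210)(35/2109).
|ε| > 1, so demand is elastic at this price.

-3.485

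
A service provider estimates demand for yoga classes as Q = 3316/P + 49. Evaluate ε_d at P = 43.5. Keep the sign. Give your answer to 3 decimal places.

At P = 43.5, Q = 125.230.
dQ/dP = −3316/P² = -1.752.
ε = (dQ/dP)(P/Q) = (-1.752)(43.5/125.230).

-0.609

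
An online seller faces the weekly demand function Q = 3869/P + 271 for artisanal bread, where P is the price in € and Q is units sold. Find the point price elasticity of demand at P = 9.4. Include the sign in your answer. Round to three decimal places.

At P = 9.4, Q = 682.596.
dQ/dP = −3869/P² = -43.787.
ε = (dQ/dP)(P/Q) = (-43.787)(9.4/682.596).

-0.603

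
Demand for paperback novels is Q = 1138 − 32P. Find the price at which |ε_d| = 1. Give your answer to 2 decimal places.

For linear demand Q = a − bP, ε = −bP/(a − bP). |ε| = 1 when bP = a − bP, i.e. P = a/(2b).
P = 1138/(2·32) = 1138/64 = 17.7812.

17.78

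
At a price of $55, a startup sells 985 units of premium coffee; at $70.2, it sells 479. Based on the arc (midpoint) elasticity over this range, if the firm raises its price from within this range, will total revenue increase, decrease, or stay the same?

Arc ε = (-506/15.2)(62.60/732.0) ≈ -2.847.
|ε| = 2.85 > 1, so demand is elastic. A price rise therefore reduces total revenue.

decrease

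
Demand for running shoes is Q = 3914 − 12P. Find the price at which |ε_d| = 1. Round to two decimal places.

For linear demand Q = a − bP, ε = −bP/(a − bP). |ε| = 1 when bP = a − bP, i.e. P = a/(2b).
P = 3914/(2·12) = 3914/24 = 163.0833.

163.08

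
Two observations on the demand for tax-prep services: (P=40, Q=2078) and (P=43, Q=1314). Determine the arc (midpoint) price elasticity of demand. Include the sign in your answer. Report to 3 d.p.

-6.232

ΔQ = 1314 − 2078 = -764; ΔP = 43 − 40 = 3.
Midpoints: P̄ = 41.50, Q̄ = 1696.0.
ε = (ΔQ/ΔP)(P̄/Q̄) = (-764/3)(41.50/1696.0).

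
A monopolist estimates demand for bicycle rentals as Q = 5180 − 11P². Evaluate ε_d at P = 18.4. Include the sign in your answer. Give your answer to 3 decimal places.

At P = 18.4, Q = 1455.840.
dQ/dP = −22P = -404.800.
ε = (dQ/dP)(P/Q) = (-404.800)(18.4/1455.840).

-5.116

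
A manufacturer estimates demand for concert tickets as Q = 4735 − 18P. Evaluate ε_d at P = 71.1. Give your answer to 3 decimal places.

-0.370

At P = 71.1, Q = 3455.200.
dQ/dP = −18.
ε = (dQ/dP)(P/Q) = (-18)(71.1/3455.200).
|ε| < 1, so demand is inelastic at this price.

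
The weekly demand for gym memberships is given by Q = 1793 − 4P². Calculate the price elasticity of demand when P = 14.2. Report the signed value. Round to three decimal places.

At P = 14.2, Q = 986.440.
dQ/dP = −8P = -113.600.
ε = (dQ/dP)(P/Q) = (-113.600)(14.2/986.440).

-1.635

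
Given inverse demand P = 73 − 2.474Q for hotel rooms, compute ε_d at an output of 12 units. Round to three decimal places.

At Q = 12, P = 73 − 2.474(12) = 43.31.
dP/dQ = −2.474, so dQ/dP = 1/(−2.474) = -0.404.
ε = (dQ/dP)(P/Q) = (-0.404)(43.31/12).

-1.459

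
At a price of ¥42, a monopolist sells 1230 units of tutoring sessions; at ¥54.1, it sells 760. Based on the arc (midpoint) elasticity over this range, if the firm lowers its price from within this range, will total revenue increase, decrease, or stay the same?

Arc ε = (-470/12.1)(48.05/995.0) ≈ -1.876.
|ε| = 1.88 > 1, so demand is elastic. A price cut therefore raises total revenue.

increase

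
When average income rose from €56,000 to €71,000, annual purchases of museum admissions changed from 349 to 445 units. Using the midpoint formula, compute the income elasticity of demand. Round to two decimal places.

1.02

ΔQ = 96, ΔI = 15000. Midpoints: Ī = 63,500, Q̄ = 397.0.
ε_I = (ΔQ/ΔI)(Ī/Q̄) = (96/15000)(63500/397.0).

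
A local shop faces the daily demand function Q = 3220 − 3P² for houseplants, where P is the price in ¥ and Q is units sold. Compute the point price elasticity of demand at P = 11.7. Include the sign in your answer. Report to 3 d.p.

At P = 11.7, Q = 2809.330.
dQ/dP = −6P = -70.200.
ε = (dQ/dP)(P/Q) = (-70.200)(11.7/2809.330).
|ε| < 1, so demand is inelastic at this price.

-0.292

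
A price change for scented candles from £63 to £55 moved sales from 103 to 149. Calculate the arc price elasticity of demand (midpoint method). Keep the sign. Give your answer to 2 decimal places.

ΔQ = 149 − 103 = 46; ΔP = 55 − 63 = -8.
Midpoints: P̄ = 59.00, Q̄ = 126.0.
ε = (ΔQ/ΔP)(P̄/Q̄) = (46/-8)(59.00/126.0).

-2.69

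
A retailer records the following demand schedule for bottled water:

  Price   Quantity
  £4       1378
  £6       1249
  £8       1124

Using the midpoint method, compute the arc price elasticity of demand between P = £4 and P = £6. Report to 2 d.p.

At P = 4, Q = 1378; at P = 6, Q = 1249.
ΔQ = -129, ΔP = 2. Midpoints: P̄ = 5.00, Q̄ = 1313.5.
ε = (ΔQ/ΔP)(P̄/Q̄) = (-129/2)(5.00/1313.5).

-0.25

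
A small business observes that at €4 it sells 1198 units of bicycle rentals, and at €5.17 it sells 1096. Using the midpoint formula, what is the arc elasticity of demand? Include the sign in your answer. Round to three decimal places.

-0.348

ΔQ = 1096 − 1198 = -102; ΔP = 5.17 − 4 = 1.17.
Midpoints: P̄ = 4.58, Q̄ = 1147.0.
ε = (ΔQ/ΔP)(P̄/Q̄) = (-102/1.17)(4.58/1147.0).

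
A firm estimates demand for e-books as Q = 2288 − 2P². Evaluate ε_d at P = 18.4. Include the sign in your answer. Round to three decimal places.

-0.841

At P = 18.4, Q = 1610.880.
dQ/dP = −4P = -73.600.
ε = (dQ/dP)(P/Q) = (-73.600)(18.4/1610.880).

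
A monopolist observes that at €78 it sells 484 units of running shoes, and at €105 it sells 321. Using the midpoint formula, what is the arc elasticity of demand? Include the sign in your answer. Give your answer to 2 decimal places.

ΔQ = 321 − 484 = -163; ΔP = 105 − 78 = 27.
Midpoints: P̄ = 91.50, Q̄ = 402.5.
ε = (ΔQ/ΔP)(P̄/Q̄) = (-163/27)(91.50/402.5).

-1.37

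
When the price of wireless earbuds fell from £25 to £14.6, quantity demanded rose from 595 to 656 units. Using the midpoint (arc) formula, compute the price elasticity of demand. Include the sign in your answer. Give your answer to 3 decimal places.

-0.186

ΔQ = 656 − 595 = 61; ΔP = 14.6 − 25 = -10.4.
Midpoints: P̄ = 19.80, Q̄ = 625.5.
ε = (ΔQ/ΔP)(P̄/Q̄) = (61/-10.4)(19.80/625.5).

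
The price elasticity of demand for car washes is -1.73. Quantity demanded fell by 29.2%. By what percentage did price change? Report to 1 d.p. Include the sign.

%ΔP ≈ %ΔQ / ε = (-29.2%)/(-1.73) = 16.88%.

16.9%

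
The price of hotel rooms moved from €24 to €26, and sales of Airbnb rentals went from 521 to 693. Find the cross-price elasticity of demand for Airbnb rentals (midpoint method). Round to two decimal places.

ΔQ_x = 693 − 521 = 172; ΔP_y = 26 − 24 = 2.
Midpoints: P̄_y = 25.00, Q̄_x = 607.0.
ε_xy = (ΔQ_x/ΔP_y)(P̄_y/Q̄_x) = (172/2)(25.00/607.0).

3.54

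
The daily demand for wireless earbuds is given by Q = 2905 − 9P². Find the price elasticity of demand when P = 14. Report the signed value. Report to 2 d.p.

-3.09

At P = 14, Q = 1141.
dQ/dP = −18P = -252.
ε = (dQ/dP)(P/Q) = (-252)(14/1141).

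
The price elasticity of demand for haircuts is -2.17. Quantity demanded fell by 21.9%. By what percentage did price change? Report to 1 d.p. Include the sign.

%ΔP ≈ %ΔQ / ε = (-21.9%)/(-2.17) = 10.09%.

10.1%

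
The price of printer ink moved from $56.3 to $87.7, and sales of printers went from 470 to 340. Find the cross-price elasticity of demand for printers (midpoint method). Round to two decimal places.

ΔQ_x = 340 − 470 = -130; ΔP_y = 87.7 − 56.3 = 31.4.
Midpoints: P̄_y = 72.00, Q̄_x = 405.0.
ε_xy = (ΔQ_x/ΔP_y)(P̄_y/Q̄_x) = (-130/31.4)(72.00/405.0).
ε_xy < 0, so the goods are complements.

-0.74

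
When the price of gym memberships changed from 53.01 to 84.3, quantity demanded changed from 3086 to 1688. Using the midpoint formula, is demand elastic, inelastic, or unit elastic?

Arc ε ≈ -1.285.
|ε| = 1.29 > 1.

elastic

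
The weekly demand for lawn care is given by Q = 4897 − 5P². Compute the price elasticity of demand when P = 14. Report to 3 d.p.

At P = 14, Q = 3917.
dQ/dP = −10P = -140.
ε = (dQ/dP)(P/Q) = (-140)(14/3917).

-0.500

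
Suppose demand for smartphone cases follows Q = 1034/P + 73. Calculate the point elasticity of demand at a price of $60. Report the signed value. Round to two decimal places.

-0.19

At P = 60, Q = 90.233.
dQ/dP = −1034/P² = -0.287.
ε = (dQ/dP)(P/Q) = (-0.287)(60/90.233).
|ε| < 1, so demand is inelastic at this price.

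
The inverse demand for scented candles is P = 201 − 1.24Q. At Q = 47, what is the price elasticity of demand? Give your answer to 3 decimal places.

At Q = 47, P = 201 − 1.24(47) = 142.72.
dP/dQ = −1.24, so dQ/dP = 1/(−1.24) = -0.806.
ε = (dQ/dP)(P/Q) = (-0.806)(142.72/47).

-2.449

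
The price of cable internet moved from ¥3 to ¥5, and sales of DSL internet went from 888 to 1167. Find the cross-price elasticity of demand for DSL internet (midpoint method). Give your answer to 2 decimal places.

0.54

ΔQ_x = 1167 − 888 = 279; ΔP_y = 5 − 3 = 2.
Midpoints: P̄_y = 4.00, Q̄_x = 1027.5.
ε_xy = (ΔQ_x/ΔP_y)(P̄_y/Q̄_x) = (279/2)(4.00/1027.5).
ε_xy > 0, so the goods are substitutes.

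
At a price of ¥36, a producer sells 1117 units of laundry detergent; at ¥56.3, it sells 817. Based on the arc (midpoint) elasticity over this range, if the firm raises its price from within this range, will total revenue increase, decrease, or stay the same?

Arc ε = (-300/20.3)(46.15/967.0) ≈ -0.705.
|ε| = 0.71 < 1, so demand is inelastic. A price rise therefore raises total revenue.

increase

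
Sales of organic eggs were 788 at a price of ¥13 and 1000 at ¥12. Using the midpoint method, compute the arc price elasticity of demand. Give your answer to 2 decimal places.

ΔQ = 1000 − 788 = 212; ΔP = 12 − 13 = -1.
Midpoints: P̄ = 12.50, Q̄ = 894.0.
ε = (ΔQ/ΔP)(P̄/Q̄) = (212/-1)(12.50/894.0).

-2.96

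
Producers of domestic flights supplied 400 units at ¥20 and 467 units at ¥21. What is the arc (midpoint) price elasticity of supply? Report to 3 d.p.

ΔQ = 467 − 400 = 67; ΔP = 21 − 20 = 1.
Midpoints: P̄ = 20.50, Q̄ = 433.5.
ε_s = (ΔQ/ΔP)(P̄/Q̄) = (67/1)(20.50/433.5).

3.168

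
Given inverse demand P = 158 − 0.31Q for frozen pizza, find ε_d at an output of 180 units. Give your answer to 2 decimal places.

At Q = 180, P = 158 − 0.31(180) = 102.20.
dP/dQ = −0.31, so dQ/dP = 1/(−0.31) = -3.226.
ε = (dQ/dP)(P/Q) = (-3.226)(102.20/180).

-1.83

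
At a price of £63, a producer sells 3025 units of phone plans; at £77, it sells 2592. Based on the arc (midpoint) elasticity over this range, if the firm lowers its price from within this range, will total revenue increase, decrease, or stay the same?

decrease

Arc ε = (-433/14)(70.00/2808.5) ≈ -0.771.
|ε| = 0.77 < 1, so demand is inelastic. A price cut therefore reduces total revenue.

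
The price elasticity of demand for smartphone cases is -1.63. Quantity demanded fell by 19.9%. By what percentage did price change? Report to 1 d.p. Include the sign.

12.2%

%ΔP ≈ %ΔQ / ε = (-19.9%)/(-1.63) = 12.21%.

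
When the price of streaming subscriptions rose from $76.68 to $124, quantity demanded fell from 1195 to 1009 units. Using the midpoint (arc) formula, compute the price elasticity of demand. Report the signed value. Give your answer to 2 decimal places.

-0.36

ΔQ = 1009 − 1195 = -186; ΔP = 124 − 76.68 = 47.32.
Midpoints: P̄ = 100.34, Q̄ = 1102.0.
ε = (ΔQ/ΔP)(P̄/Q̄) = (-186/47.32)(100.34/1102.0).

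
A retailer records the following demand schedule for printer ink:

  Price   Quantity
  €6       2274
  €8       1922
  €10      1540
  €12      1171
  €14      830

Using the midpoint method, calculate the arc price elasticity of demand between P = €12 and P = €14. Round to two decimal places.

At P = 12, Q = 1171; at P = 14, Q = 830.
ΔQ = -341, ΔP = 2. Midpoints: P̄ = 13.00, Q̄ = 1000.5.
ε = (ΔQ/ΔP)(P̄/Q̄) = (-341/2)(13.00/1000.5).

-2.22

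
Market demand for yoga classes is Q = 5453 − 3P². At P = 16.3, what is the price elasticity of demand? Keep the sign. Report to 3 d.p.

-0.342

At P = 16.3, Q = 4655.930.
dQ/dP = −6P = -97.800.
ε = (dQ/dP)(P/Q) = (-97.800)(16.3/4655.930).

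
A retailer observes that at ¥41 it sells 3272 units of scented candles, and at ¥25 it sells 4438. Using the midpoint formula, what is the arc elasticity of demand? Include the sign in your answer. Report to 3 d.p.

-0.624

ΔQ = 4438 − 3272 = 1166; ΔP = 25 − 41 = -16.
Midpoints: P̄ = 33.00, Q̄ = 3855.0.
ε = (ΔQ/ΔP)(P̄/Q̄) = (1166/-16)(33.00/3855.0).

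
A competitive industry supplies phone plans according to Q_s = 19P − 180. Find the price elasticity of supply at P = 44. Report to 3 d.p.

At P = 44, Q_s = 656.
dQ_s/dP = 19.
ε_s = (dQ_s/dP)(P/Q_s) = (19)(44/656).

1.274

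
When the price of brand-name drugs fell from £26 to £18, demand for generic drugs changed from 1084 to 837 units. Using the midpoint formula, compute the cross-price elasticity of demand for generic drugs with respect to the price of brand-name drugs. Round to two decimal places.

0.71

ΔQ_x = 837 − 1084 = -247; ΔP_y = 18 − 26 = -8.
Midpoints: P̄_y = 22.00, Q̄_x = 960.5.
ε_xy = (ΔQ_x/ΔP_y)(P̄_y/Q̄_x) = (-247/-8)(22.00/960.5).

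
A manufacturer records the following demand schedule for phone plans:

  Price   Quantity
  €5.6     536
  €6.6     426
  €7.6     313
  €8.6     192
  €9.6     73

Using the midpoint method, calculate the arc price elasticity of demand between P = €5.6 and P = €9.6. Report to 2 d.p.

At P = 5.6, Q = 536; at P = 9.6, Q = 73.
ΔQ = -463, ΔP = 4.0. Midpoints: P̄ = 7.60, Q̄ = 304.5.
ε = (ΔQ/ΔP)(P̄/Q̄) = (-463/4.0)(7.60/304.5).

-2.89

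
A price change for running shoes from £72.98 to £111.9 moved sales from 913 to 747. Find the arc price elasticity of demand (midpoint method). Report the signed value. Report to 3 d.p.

ΔQ = 747 − 913 = -166; ΔP = 111.9 − 72.98 = 38.92.
Midpoints: P̄ = 92.44, Q̄ = 830.0.
ε = (ΔQ/ΔP)(P̄/Q̄) = (-166/38.92)(92.44/830.0).

-0.475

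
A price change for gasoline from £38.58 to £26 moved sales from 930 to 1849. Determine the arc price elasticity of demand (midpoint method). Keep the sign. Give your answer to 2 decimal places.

ΔQ = 1849 − 930 = 919; ΔP = 26 − 38.58 = -12.58.
Midpoints: P̄ = 32.29, Q̄ = 1389.5.
ε = (ΔQ/ΔP)(P̄/Q̄) = (919/-12.58)(32.29/1389.5).

-1.70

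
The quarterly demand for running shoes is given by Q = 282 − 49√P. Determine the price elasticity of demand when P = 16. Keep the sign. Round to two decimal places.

At P = 16, Q = 86.
dQ/dP = −49/(2√P) = -6.125.
ε = (dQ/dP)(P/Q) = (-6.125)(16/86).

-1.14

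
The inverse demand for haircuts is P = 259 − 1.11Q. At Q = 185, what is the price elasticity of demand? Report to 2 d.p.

At Q = 185, P = 259 − 1.11(185) = 53.65.
dP/dQ = −1.11, so dQ/dP = 1/(−1.11) = -0.901.
ε = (dQ/dP)(P/Q) = (-0.901)(53.65/185).

-0.26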